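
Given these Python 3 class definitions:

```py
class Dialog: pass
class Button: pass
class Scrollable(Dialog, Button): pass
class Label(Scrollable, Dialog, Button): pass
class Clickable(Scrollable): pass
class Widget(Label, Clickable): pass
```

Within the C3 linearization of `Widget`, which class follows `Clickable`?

Scrollable

L[Widget] = Widget + merge(L[Label], L[Clickable], [Label Clickable])
  take Label:  [Label Scrollable Dialog Button object] + [Clickable Scrollable Dialog Button object] + [Label Clickable]
  take Clickable:  [Scrollable Dialog Button object] + [Clickable Scrollable Dialog Button object] + [Clickable]
  take Scrollable:  [Scrollable Dialog Button object] + [Scrollable Dialog Button object]
  take Dialog:  [Dialog Button object] + [Dialog Button object]
  take Button:  [Button object] + [Button object]
  take object:  [object] + [object]
MRO: Widget Label Clickable Scrollable Dialog Button object
Clickable is at position 2; next is Scrollable.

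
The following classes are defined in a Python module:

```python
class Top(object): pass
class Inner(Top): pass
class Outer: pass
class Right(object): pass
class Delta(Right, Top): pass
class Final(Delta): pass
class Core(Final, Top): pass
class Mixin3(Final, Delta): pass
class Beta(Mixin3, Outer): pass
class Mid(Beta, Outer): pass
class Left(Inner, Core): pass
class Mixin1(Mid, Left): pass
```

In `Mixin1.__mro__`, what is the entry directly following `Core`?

Final

L[Mixin1] = Mixin1 + merge(L[Mid], L[Left], [Mid Left])
  take Mid:  [Mid Beta Mixin3 Final Delta Right Top Outer object] + [Left Inner Core Final Delta Right Top object] + [Mid Left]
  take Beta:  [Beta Mixin3 Final Delta Right Top Outer object] + [Left Inner Core Final Delta Right Top object] + [Left]
  take Mixin3:  [Mixin3 Final Delta Right Top Outer object] + [Left Inner Core Final Delta Right Top object] + [Left]
  take Left:  [Final Delta Right Top Outer object] + [Left Inner Core Final Delta Right Top object] + [Left]
  take Inner:  [Final Delta Right Top Outer object] + [Inner Core Final Delta Right Top object]
  take Core:  [Final Delta Right Top Outer object] + [Core Final Delta Right Top object]
  take Final:  [Final Delta Right Top Outer object] + [Final Delta Right Top object]
  take Delta:  [Delta Right Top Outer object] + [Delta Right Top object]
  take Right:  [Right Top Outer object] + [Right Top object]
  take Top:  [Top Outer object] + [Top object]
  take Outer:  [Outer object] + [object]
  take object:  [object] + [object]
MRO: Mixin1 Mid Beta Mixin3 Left Inner Core Final Delta Right Top Outer object
Core is at position 6; next is Final.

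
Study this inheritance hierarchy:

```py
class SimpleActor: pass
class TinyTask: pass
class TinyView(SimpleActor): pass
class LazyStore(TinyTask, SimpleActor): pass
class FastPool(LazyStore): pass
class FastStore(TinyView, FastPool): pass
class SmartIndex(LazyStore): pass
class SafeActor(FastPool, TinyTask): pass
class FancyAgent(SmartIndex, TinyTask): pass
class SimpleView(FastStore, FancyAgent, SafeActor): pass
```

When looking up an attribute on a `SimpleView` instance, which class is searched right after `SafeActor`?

FastPool

L[SimpleView] = SimpleView + merge(L[FastStore], L[FancyAgent], L[SafeActor], [FastStore FancyAgent SafeActor])
  take FastStore:  [FastStore TinyView FastPool LazyStore TinyTask SimpleActor object] + [FancyAgent SmartIndex LazyStore TinyTask SimpleActor object] + [SafeActor FastPool LazyStore TinyTask SimpleActor object] + [FastStore FancyAgent SafeActor]
  take TinyView:  [TinyView FastPool LazyStore TinyTask SimpleActor object] + [FancyAgent SmartIndex LazyStore TinyTask SimpleActor object] + [SafeActor FastPool LazyStore TinyTask SimpleActor object] + [FancyAgent SafeActor]
  take FancyAgent:  [FastPool LazyStore TinyTask SimpleActor object] + [FancyAgent SmartIndex LazyStore TinyTask SimpleActor object] + [SafeActor FastPool LazyStore TinyTask SimpleActor object] + [FancyAgent SafeActor]
  take SmartIndex:  [FastPool LazyStore TinyTask SimpleActor object] + [SmartIndex LazyStore TinyTask SimpleActor object] + [SafeActor FastPool LazyStore TinyTask SimpleActor object] + [SafeActor]
  take SafeActor:  [FastPool LazyStore TinyTask SimpleActor object] + [LazyStore TinyTask SimpleActor object] + [SafeActor FastPool LazyStore TinyTask SimpleActor object] + [SafeActor]
  take FastPool:  [FastPool LazyStore TinyTask SimpleActor object] + [LazyStore TinyTask SimpleActor object] + [FastPool LazyStore TinyTask SimpleActor object]
  take LazyStore:  [LazyStore TinyTask SimpleActor object] + [LazyStore TinyTask SimpleActor object] + [LazyStore TinyTask SimpleActor object]
  take TinyTask:  [TinyTask SimpleActor object] + [TinyTask SimpleActor object] + [TinyTask SimpleActor object]
  take SimpleActor:  [SimpleActor object] + [SimpleActor object] + [SimpleActor object]
  take object:  [object] + [object] + [object]
MRO: SimpleView FastStore TinyView FancyAgent SmartIndex SafeActor FastPool LazyStore TinyTask SimpleActor object
SafeActor is at position 5; next is FastPool.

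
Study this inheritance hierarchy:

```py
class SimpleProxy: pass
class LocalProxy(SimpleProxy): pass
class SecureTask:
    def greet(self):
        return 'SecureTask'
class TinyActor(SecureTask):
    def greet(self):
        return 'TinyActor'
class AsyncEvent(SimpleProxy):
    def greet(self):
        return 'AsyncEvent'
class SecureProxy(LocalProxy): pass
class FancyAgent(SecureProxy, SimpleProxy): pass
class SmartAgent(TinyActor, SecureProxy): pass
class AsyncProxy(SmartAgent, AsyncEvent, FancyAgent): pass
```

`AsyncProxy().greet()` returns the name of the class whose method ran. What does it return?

L[AsyncProxy] = AsyncProxy + merge(L[SmartAgent], L[AsyncEvent], L[FancyAgent], [SmartAgent AsyncEvent FancyAgent])
  take SmartAgent:  [SmartAgent TinyActor SecureTask SecureProxy LocalProxy SimpleProxy object] + [AsyncEvent SimpleProxy object] + [FancyAgent SecureProxy LocalProxy SimpleProxy object] + [SmartAgent AsyncEvent FancyAgent]
  take TinyActor:  [TinyActor SecureTask SecureProxy LocalProxy SimpleProxy object] + [AsyncEvent SimpleProxy object] + [FancyAgent SecureProxy LocalProxy SimpleProxy object] + [AsyncEvent FancyAgent]
  take SecureTask:  [SecureTask SecureProxy LocalProxy SimpleProxy object] + [AsyncEvent SimpleProxy object] + [FancyAgent SecureProxy LocalProxy SimpleProxy object] + [AsyncEvent FancyAgent]
  take AsyncEvent:  [SecureProxy LocalProxy SimpleProxy object] + [AsyncEvent SimpleProxy object] + [FancyAgent SecureProxy LocalProxy SimpleProxy object] + [AsyncEvent FancyAgent]
  take FancyAgent:  [SecureProxy LocalProxy SimpleProxy object] + [SimpleProxy object] + [FancyAgent SecureProxy LocalProxy SimpleProxy object] + [FancyAgent]
  take SecureProxy:  [SecureProxy LocalProxy SimpleProxy object] + [SimpleProxy object] + [SecureProxy LocalProxy SimpleProxy object]
  take LocalProxy:  [LocalProxy SimpleProxy object] + [SimpleProxy object] + [LocalProxy SimpleProxy object]
  take SimpleProxy:  [SimpleProxy object] + [SimpleProxy object] + [SimpleProxy object]
  take object:  [object] + [object] + [object]
MRO: AsyncProxy SmartAgent TinyActor SecureTask AsyncEvent FancyAgent SecureProxy LocalProxy SimpleProxy object
greet is defined in: AsyncEvent, SecureTask, TinyActor. First along the MRO is TinyActor.

TinyActor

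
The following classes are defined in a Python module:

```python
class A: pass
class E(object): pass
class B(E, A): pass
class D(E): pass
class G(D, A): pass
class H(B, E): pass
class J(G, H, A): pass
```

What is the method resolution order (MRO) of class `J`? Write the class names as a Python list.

L[J] = J + merge(L[G], L[H], L[A], [G H A])
  take G:  [G D E A object] + [H B E A object] + [A object] + [G H A]
  take D:  [D E A object] + [H B E A object] + [A object] + [H A]
  take H:  [E A object] + [H B E A object] + [A object] + [H A]
  take B:  [E A object] + [B E A object] + [A object] + [A]
  take E:  [E A object] + [E A object] + [A object] + [A]
  take A:  [A object] + [A object] + [A object] + [A]
  take object:  [object] + [object] + [object]

[J, G, D, H, B, E, A, object]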